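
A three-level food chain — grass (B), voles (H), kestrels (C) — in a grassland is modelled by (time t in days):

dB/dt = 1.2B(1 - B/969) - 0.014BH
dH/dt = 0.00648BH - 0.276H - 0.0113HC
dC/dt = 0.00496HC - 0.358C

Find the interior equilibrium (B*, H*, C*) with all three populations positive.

B* ≈ 153, H* ≈ 72.2, C* ≈ 63.3

From dC/dt = 0: 0.00496H* = 0.358, so H* = 72.2.
From dB/dt = 0: 1.2(1 - B*/969) = 0.014·72.2, giving B* = 969·(1 - 0.842) = 153.
From dH/dt = 0: 0.00648·153 - 0.276 = 0.0113C*, so C* = 0.716/0.0113 = 63.3.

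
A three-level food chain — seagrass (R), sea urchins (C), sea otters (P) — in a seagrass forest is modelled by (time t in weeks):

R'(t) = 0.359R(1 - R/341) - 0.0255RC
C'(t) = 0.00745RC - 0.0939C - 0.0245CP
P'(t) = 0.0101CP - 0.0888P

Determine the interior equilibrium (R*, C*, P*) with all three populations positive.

R* ≈ 128, C* ≈ 8.79, P* ≈ 35.1

From dP/dt = 0: 0.0101C* = 0.0888, so C* = 8.79.
From dR/dt = 0: 0.359(1 - R*/341) = 0.0255·8.79, giving R* = 341·(1 - 0.625) = 128.
From dC/dt = 0: 0.00745·128 - 0.0939 = 0.0245P*, so P* = 0.86/0.0245 = 35.1.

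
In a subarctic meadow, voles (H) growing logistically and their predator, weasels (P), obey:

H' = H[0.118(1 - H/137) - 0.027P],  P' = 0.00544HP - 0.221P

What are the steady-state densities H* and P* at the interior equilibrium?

H* ≈ 40.6, P* ≈ 3.07

From dP/dt = 0 with P > 0: 0.00544H* = 0.221, so H* = 40.6.
Substitute into dH/dt = 0: 0.118(1 - 40.6/137) = 0.027P*.
The bracket is 0.703, giving P* = 0.083/0.027 = 3.07.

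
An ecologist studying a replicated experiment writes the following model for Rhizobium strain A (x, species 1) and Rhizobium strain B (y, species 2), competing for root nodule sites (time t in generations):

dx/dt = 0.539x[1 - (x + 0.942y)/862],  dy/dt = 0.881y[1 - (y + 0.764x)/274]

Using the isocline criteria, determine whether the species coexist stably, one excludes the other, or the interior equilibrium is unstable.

Compare the nullcline intercepts: K1/α12 = 862/0.942 = 915 > K2 = 274; K2/α21 = 274/0.764 = 359 < K1 = 862.
Since the inequalities point opposite ways, species 1 can invade but species 2 cannot.

species 1 excludes species 2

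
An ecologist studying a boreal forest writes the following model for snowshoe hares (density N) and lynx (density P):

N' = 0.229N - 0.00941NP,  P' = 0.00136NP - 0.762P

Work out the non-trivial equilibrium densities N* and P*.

Set dP/dt = 0 with P > 0: 0.00136N - 0.762 = 0, so N* = 0.762/0.00136 = 560.
Set dN/dt = 0 with N > 0: 0.229 - 0.00941P = 0, so P* = 0.229/0.00941 = 24.3.

N* ≈ 560, P* ≈ 24.3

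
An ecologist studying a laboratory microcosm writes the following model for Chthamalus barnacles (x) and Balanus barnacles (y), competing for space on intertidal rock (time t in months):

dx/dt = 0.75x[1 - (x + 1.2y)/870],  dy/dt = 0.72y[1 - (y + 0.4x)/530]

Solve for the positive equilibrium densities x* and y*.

x* ≈ 450, y* ≈ 350

Setting both brackets to zero gives the nullclines x + 1.2y = 870 and 0.4x + y = 530.
Substituting y = 530 - 0.4x into the first: x(1 - 1.2·0.4) = 870 - 1.2·530.
So x* = 234/0.52 = 450, and then y* = 530 - 0.4·450 = 350.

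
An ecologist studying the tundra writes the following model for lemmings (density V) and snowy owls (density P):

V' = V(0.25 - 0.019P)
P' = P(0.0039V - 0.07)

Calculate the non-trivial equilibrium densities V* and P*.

V* ≈ 17.9, P* ≈ 13.2

Set dP/dt = 0 with P > 0: 0.0039V - 0.07 = 0, so V* = 0.07/0.0039 = 17.9.
Set dV/dt = 0 with V > 0: 0.25 - 0.019P = 0, so P* = 0.25/0.019 = 13.2.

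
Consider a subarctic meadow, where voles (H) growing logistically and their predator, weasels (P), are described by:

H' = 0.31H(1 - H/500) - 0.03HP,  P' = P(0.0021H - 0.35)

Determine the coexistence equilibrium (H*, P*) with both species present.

From dP/dt = 0 with P > 0: 0.0021H* = 0.35, so H* = 167.
Substitute into dH/dt = 0: 0.31(1 - 167/500) = 0.03P*.
The bracket is 0.667, giving P* = 0.207/0.03 = 6.89.

H* ≈ 167, P* ≈ 6.89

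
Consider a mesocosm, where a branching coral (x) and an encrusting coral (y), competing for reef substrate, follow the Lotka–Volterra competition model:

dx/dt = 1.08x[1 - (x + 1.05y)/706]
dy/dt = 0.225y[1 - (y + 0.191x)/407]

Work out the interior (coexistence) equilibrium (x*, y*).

x* ≈ 349, y* ≈ 340

Setting both brackets to zero gives the nullclines x + 1.05y = 706 and 0.191x + y = 407.
Substituting y = 407 - 0.191x into the first: x(1 - 1.05·0.191) = 706 - 1.05·407.
So x* = 279/0.799 = 349, and then y* = 407 - 0.191·349 = 340.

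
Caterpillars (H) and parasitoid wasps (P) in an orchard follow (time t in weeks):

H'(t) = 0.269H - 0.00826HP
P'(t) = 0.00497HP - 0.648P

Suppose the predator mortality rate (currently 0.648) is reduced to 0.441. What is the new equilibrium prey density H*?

At the interior fixed point, setting dP/dt = 0 with P > 0 fixes H* = (predator death rate)/(HP coefficient) — independent of the other coefficients.
With the change, H* = 0.441/0.00497 = 88.7; it falls from 130.

H* ≈ 88.7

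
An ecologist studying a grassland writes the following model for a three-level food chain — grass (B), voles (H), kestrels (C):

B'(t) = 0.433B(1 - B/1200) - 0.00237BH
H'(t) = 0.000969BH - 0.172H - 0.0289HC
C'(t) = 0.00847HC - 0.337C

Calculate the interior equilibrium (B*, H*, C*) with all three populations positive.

From dC/dt = 0: 0.00847H* = 0.337, so H* = 39.8.
From dB/dt = 0: 0.433(1 - B*/1200) = 0.00237·39.8, giving B* = 1200·(1 - 0.218) = 939.
From dH/dt = 0: 0.000969·939 - 0.172 = 0.0289C*, so C* = 0.738/0.0289 = 25.5.

B* ≈ 939, H* ≈ 39.8, C* ≈ 25.5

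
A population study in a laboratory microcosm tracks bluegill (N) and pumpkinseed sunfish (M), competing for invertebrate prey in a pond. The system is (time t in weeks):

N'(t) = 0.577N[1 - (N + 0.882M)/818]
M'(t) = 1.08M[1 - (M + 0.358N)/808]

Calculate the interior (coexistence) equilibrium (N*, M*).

Setting both brackets to zero gives the nullclines N + 0.882M = 818 and 0.358N + M = 808.
Substituting M = 808 - 0.358N into the first: N(1 - 0.882·0.358) = 818 - 0.882·808.
So N* = 105/0.684 = 154, and then M* = 808 - 0.358·154 = 753.

N* ≈ 154, M* ≈ 753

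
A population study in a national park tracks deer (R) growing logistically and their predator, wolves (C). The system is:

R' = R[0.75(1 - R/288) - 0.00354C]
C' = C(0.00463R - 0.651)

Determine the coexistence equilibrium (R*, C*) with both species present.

From dC/dt = 0 with C > 0: 0.00463R* = 0.651, so R* = 141.
Substitute into dR/dt = 0: 0.75(1 - 141/288) = 0.00354C*.
The bracket is 0.512, giving C* = 0.384/0.00354 = 108.

R* ≈ 141, C* ≈ 108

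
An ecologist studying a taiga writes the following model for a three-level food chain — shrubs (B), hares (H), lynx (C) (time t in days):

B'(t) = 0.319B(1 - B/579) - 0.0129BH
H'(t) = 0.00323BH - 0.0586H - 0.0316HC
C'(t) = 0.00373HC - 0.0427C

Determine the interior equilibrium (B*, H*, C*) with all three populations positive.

B* ≈ 311, H* ≈ 11.4, C* ≈ 29.9

From dC/dt = 0: 0.00373H* = 0.0427, so H* = 11.4.
From dB/dt = 0: 0.319(1 - B*/579) = 0.0129·11.4, giving B* = 579·(1 - 0.463) = 311.
From dH/dt = 0: 0.00323·311 - 0.0586 = 0.0316C*, so C* = 0.946/0.0316 = 29.9.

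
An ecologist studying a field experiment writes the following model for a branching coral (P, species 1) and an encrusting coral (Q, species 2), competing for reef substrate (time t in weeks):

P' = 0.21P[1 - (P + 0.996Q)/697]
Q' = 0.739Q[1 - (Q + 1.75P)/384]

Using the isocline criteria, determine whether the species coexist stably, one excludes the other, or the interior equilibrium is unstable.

Compare the nullcline intercepts: K1/α12 = 697/0.996 = 700 > K2 = 384; K2/α21 = 384/1.75 = 219 < K1 = 697.
Since the inequalities point opposite ways, species 1 can invade but species 2 cannot.

species 1 excludes species 2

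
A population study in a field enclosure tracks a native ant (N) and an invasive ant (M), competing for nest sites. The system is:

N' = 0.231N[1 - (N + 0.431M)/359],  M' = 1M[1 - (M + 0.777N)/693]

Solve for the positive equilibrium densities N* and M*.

N* ≈ 90.7, M* ≈ 623

Setting both brackets to zero gives the nullclines N + 0.431M = 359 and 0.777N + M = 693.
Substituting M = 693 - 0.777N into the first: N(1 - 0.431·0.777) = 359 - 0.431·693.
So N* = 60.3/0.665 = 90.7, and then M* = 693 - 0.777·90.7 = 623.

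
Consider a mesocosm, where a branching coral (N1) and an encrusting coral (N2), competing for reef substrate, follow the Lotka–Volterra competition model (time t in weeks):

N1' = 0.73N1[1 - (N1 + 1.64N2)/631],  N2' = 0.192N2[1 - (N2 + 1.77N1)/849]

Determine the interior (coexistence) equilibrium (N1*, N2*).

N1* ≈ 400, N2* ≈ 141

Setting both brackets to zero gives the nullclines N1 + 1.64N2 = 631 and 1.77N1 + N2 = 849.
Substituting N2 = 849 - 1.77N1 into the first: N1(1 - 1.64·1.77) = 631 - 1.64·849.
So N1* = -761/-1.9 = 400, and then N2* = 849 - 1.77·400 = 141.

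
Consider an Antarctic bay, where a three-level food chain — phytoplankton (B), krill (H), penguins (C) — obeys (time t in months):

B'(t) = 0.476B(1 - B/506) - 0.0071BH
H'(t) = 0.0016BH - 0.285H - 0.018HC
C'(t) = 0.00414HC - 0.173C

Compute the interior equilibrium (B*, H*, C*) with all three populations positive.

From dC/dt = 0: 0.00414H* = 0.173, so H* = 41.8.
From dB/dt = 0: 0.476(1 - B*/506) = 0.0071·41.8, giving B* = 506·(1 - 0.623) = 191.
From dH/dt = 0: 0.0016·191 - 0.285 = 0.018C*, so C* = 0.02/0.018 = 1.11.

B* ≈ 191, H* ≈ 41.8, C* ≈ 1.11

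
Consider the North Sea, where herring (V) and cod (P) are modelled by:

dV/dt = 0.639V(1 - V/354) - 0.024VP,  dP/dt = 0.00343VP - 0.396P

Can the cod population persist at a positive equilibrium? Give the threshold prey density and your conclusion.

The predator equation gives dP/dt > 0 only when V > 0.396/0.00343 = 115.
Without the predator, V → K = 354. Since 354 > 115, the predator can invade and persist.

Threshold V = 115; K > 115, so yes, the predator persists.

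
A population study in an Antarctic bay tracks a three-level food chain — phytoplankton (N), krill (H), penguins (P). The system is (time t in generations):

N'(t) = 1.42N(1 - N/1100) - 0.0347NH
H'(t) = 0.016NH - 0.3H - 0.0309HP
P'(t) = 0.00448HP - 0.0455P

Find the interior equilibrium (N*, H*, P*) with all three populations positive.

From dP/dt = 0: 0.00448H* = 0.0455, so H* = 10.2.
From dN/dt = 0: 1.42(1 - N*/1100) = 0.0347·10.2, giving N* = 1100·(1 - 0.248) = 827.
From dH/dt = 0: 0.016·827 - 0.3 = 0.0309P*, so P* = 12.9/0.0309 = 419.

N* ≈ 827, H* ≈ 10.2, P* ≈ 419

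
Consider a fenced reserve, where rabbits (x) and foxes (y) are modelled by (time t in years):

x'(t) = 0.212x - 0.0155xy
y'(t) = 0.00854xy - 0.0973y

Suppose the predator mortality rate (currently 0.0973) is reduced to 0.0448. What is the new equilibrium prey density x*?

x* ≈ 5.25

At the interior fixed point, setting dy/dt = 0 with y > 0 fixes x* = (predator death rate)/(xy coefficient) — independent of the other coefficients.
With the change, x* = 0.0448/0.00854 = 5.25; it falls from 11.4.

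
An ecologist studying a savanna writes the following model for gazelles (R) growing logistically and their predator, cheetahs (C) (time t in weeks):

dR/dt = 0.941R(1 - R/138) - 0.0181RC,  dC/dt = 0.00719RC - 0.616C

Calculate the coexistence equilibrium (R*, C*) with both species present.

R* ≈ 85.7, C* ≈ 19.7

From dC/dt = 0 with C > 0: 0.00719R* = 0.616, so R* = 85.7.
Substitute into dR/dt = 0: 0.941(1 - 85.7/138) = 0.0181C*.
The bracket is 0.379, giving C* = 0.357/0.0181 = 19.7.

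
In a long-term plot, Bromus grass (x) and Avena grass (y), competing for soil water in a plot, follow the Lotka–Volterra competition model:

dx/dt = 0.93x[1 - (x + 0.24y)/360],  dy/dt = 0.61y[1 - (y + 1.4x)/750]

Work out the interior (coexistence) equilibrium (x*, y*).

Setting both brackets to zero gives the nullclines x + 0.24y = 360 and 1.4x + y = 750.
Substituting y = 750 - 1.4x into the first: x(1 - 0.24·1.4) = 360 - 0.24·750.
So x* = 180/0.664 = 271, and then y* = 750 - 1.4·271 = 370.

x* ≈ 271, y* ≈ 370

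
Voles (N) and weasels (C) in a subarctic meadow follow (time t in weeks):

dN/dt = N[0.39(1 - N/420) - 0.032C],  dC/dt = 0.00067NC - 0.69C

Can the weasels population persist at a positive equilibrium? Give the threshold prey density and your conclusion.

Threshold N = 1030; K < 1030, so no, the predator goes extinct.

The predator equation gives dC/dt > 0 only when N > 0.69/0.00067 = 1030.
Without the predator, N → K = 420. Since 420 < 1030, the predator cannot invade.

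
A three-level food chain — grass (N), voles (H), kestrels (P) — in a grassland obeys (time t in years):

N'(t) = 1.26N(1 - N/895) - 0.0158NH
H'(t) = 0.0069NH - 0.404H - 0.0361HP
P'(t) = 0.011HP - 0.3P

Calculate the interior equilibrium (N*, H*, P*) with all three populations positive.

From dP/dt = 0: 0.011H* = 0.3, so H* = 27.3.
From dN/dt = 0: 1.26(1 - N*/895) = 0.0158·27.3, giving N* = 895·(1 - 0.342) = 589.
From dH/dt = 0: 0.0069·589 - 0.404 = 0.0361P*, so P* = 3.66/0.0361 = 101.

N* ≈ 589, H* ≈ 27.3, P* ≈ 101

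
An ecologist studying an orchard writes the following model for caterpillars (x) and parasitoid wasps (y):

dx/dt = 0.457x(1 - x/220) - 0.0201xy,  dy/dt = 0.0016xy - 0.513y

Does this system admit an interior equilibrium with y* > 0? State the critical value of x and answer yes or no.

Threshold x = 321; K < 321, so no, the predator goes extinct.

The predator equation gives dy/dt > 0 only when x > 0.513/0.0016 = 321.
Without the predator, x → K = 220. Since 220 < 321, the predator cannot invade.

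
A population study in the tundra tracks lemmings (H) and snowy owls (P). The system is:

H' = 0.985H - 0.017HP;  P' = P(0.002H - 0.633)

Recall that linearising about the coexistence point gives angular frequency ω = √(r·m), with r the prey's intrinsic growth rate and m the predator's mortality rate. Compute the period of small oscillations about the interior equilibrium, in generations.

T ≈ 7.96 generations

Here r = 0.985 and m = 0.633, so r·m = 0.624.
ω = √0.624 = 0.79 per generation, hence T = 2π/ω ≈ 7.96 generations.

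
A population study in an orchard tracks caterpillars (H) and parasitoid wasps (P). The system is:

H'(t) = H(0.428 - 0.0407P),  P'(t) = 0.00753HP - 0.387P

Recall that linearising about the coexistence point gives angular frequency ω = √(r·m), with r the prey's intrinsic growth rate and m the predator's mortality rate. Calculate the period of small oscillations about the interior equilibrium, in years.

Here r = 0.428 and m = 0.387, so r·m = 0.166.
ω = √0.166 = 0.407 per year, hence T = 2π/ω ≈ 15.4 years.

T ≈ 15.4 years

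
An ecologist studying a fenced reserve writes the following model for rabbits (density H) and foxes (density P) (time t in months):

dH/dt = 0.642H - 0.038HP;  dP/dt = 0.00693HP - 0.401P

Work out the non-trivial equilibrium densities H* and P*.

Set dP/dt = 0 with P > 0: 0.00693H - 0.401 = 0, so H* = 0.401/0.00693 = 57.9.
Set dH/dt = 0 with H > 0: 0.642 - 0.038P = 0, so P* = 0.642/0.038 = 16.9.

H* ≈ 57.9, P* ≈ 16.9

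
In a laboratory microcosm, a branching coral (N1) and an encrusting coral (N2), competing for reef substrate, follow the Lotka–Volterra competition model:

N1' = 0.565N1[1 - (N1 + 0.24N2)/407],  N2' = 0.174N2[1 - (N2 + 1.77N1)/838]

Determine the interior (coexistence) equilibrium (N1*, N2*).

Setting both brackets to zero gives the nullclines N1 + 0.24N2 = 407 and 1.77N1 + N2 = 838.
Substituting N2 = 838 - 1.77N1 into the first: N1(1 - 0.24·1.77) = 407 - 0.24·838.
So N1* = 206/0.575 = 358, and then N2* = 838 - 1.77·358 = 204.

N1* ≈ 358, N2* ≈ 204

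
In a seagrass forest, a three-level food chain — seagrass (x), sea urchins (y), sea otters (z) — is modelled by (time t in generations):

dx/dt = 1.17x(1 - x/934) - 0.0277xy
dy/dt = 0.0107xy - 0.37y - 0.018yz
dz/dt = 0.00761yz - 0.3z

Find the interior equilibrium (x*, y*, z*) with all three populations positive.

x* ≈ 62.3, y* ≈ 39.4, z* ≈ 16.5

From dz/dt = 0: 0.00761y* = 0.3, so y* = 39.4.
From dx/dt = 0: 1.17(1 - x*/934) = 0.0277·39.4, giving x* = 934·(1 - 0.933) = 62.3.
From dy/dt = 0: 0.0107·62.3 - 0.37 = 0.018z*, so z* = 0.296/0.018 = 16.5.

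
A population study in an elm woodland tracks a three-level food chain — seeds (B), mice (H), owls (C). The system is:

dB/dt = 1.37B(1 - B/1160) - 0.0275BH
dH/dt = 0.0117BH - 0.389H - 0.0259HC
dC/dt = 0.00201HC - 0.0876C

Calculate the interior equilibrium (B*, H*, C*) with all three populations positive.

B* ≈ 145, H* ≈ 43.6, C* ≈ 50.6

From dC/dt = 0: 0.00201H* = 0.0876, so H* = 43.6.
From dB/dt = 0: 1.37(1 - B*/1160) = 0.0275·43.6, giving B* = 1160·(1 - 0.875) = 145.
From dH/dt = 0: 0.0117·145 - 0.389 = 0.0259C*, so C* = 1.31/0.0259 = 50.6.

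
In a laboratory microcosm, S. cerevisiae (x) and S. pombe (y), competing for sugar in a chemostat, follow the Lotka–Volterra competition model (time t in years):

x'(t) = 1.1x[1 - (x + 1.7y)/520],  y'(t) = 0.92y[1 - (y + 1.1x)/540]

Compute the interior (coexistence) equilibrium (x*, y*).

x* ≈ 457, y* ≈ 36.8

Setting both brackets to zero gives the nullclines x + 1.7y = 520 and 1.1x + y = 540.
Substituting y = 540 - 1.1x into the first: x(1 - 1.7·1.1) = 520 - 1.7·540.
So x* = -398/-0.87 = 457, and then y* = 540 - 1.1·457 = 36.8.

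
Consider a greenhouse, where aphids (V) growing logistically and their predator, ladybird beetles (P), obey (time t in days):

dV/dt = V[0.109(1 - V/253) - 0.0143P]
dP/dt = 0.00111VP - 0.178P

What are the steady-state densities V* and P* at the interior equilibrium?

V* ≈ 160, P* ≈ 2.79

From dP/dt = 0 with P > 0: 0.00111V* = 0.178, so V* = 160.
Substitute into dV/dt = 0: 0.109(1 - 160/253) = 0.0143P*.
The bracket is 0.366, giving P* = 0.0399/0.0143 = 2.79.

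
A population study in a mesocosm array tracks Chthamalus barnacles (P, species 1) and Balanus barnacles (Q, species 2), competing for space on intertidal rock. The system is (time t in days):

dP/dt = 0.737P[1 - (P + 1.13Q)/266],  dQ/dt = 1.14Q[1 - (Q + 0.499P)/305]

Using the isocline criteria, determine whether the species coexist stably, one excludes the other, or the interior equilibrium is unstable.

Compare the nullcline intercepts: K1/α12 = 266/1.13 = 235 < K2 = 305; K2/α21 = 305/0.499 = 611 > K1 = 266.
Since the inequalities point opposite ways, species 2 can invade but species 1 cannot.

species 2 excludes species 1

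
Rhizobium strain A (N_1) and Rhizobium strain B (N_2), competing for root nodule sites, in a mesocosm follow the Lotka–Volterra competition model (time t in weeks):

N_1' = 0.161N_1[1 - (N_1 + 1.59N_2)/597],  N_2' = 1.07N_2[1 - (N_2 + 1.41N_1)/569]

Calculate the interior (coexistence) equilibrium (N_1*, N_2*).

N_1* ≈ 248, N_2* ≈ 220

Setting both brackets to zero gives the nullclines N_1 + 1.59N_2 = 597 and 1.41N_1 + N_2 = 569.
Substituting N_2 = 569 - 1.41N_1 into the first: N_1(1 - 1.59·1.41) = 597 - 1.59·569.
So N_1* = -308/-1.24 = 248, and then N_2* = 569 - 1.41·248 = 220.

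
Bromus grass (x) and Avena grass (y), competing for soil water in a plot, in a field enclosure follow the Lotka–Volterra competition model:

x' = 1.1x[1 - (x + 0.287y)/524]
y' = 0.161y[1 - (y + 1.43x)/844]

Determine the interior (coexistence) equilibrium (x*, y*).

Setting both brackets to zero gives the nullclines x + 0.287y = 524 and 1.43x + y = 844.
Substituting y = 844 - 1.43x into the first: x(1 - 0.287·1.43) = 524 - 0.287·844.
So x* = 282/0.59 = 478, and then y* = 844 - 1.43·478 = 161.

x* ≈ 478, y* ≈ 161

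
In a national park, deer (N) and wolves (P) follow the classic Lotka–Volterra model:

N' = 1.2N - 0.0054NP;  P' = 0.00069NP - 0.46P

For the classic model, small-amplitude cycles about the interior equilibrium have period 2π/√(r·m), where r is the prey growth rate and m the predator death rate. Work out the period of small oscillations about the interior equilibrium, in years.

T ≈ 8.46 years

Here r = 1.2 and m = 0.46, so r·m = 0.552.
ω = √0.552 = 0.743 per year, hence T = 2π/ω ≈ 8.46 years.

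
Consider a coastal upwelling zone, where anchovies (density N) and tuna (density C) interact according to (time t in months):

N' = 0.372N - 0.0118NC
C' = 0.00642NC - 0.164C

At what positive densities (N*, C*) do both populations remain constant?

N* ≈ 25.5, C* ≈ 31.5

Set dC/dt = 0 with C > 0: 0.00642N - 0.164 = 0, so N* = 0.164/0.00642 = 25.5.
Set dN/dt = 0 with N > 0: 0.372 - 0.0118C = 0, so C* = 0.372/0.0118 = 31.5.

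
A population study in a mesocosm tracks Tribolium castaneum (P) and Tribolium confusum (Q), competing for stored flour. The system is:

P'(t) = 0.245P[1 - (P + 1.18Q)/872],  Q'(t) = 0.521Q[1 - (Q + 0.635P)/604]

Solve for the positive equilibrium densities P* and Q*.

Setting both brackets to zero gives the nullclines P + 1.18Q = 872 and 0.635P + Q = 604.
Substituting Q = 604 - 0.635P into the first: P(1 - 1.18·0.635) = 872 - 1.18·604.
So P* = 159/0.251 = 635, and then Q* = 604 - 0.635·635 = 201.

P* ≈ 635, Q* ≈ 201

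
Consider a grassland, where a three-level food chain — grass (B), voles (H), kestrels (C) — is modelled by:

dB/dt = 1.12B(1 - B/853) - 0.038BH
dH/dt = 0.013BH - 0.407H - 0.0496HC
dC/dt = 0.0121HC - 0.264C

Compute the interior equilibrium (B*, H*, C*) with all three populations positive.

B* ≈ 222, H* ≈ 21.8, C* ≈ 49.9

From dC/dt = 0: 0.0121H* = 0.264, so H* = 21.8.
From dB/dt = 0: 1.12(1 - B*/853) = 0.038·21.8, giving B* = 853·(1 - 0.74) = 222.
From dH/dt = 0: 0.013·222 - 0.407 = 0.0496C*, so C* = 2.47/0.0496 = 49.9.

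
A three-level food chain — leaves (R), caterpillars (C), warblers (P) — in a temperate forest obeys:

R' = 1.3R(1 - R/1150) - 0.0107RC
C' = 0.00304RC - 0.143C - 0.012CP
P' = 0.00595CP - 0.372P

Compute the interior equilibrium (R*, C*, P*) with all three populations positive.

From dP/dt = 0: 0.00595C* = 0.372, so C* = 62.5.
From dR/dt = 0: 1.3(1 - R*/1150) = 0.0107·62.5, giving R* = 1150·(1 - 0.515) = 558.
From dC/dt = 0: 0.00304·558 - 0.143 = 0.012P*, so P* = 1.55/0.012 = 129.

R* ≈ 558, C* ≈ 62.5, P* ≈ 129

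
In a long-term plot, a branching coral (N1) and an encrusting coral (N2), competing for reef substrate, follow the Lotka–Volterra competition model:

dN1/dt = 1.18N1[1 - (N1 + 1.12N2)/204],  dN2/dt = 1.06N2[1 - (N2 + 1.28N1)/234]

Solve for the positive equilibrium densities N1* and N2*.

Setting both brackets to zero gives the nullclines N1 + 1.12N2 = 204 and 1.28N1 + N2 = 234.
Substituting N2 = 234 - 1.28N1 into the first: N1(1 - 1.12·1.28) = 204 - 1.12·234.
So N1* = -58.1/-0.434 = 134, and then N2* = 234 - 1.28·134 = 62.5.

N1* ≈ 134, N2* ≈ 62.5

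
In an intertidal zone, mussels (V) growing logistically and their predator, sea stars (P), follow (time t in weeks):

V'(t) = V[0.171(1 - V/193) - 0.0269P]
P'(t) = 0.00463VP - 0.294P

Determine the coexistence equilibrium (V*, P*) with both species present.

From dP/dt = 0 with P > 0: 0.00463V* = 0.294, so V* = 63.5.
Substitute into dV/dt = 0: 0.171(1 - 63.5/193) = 0.0269P*.
The bracket is 0.671, giving P* = 0.115/0.0269 = 4.27.

V* ≈ 63.5, P* ≈ 4.27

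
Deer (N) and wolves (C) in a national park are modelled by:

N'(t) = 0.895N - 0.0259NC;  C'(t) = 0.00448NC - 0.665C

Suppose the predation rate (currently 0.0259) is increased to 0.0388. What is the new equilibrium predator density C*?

At the interior fixed point, setting dN/dt = 0 with N > 0 fixes C* = (prey growth rate)/(NC coefficient) — independent of the other coefficients.
With the change, C* = 0.895/0.0388 = 23.1; it falls from 34.6.

C* ≈ 23.1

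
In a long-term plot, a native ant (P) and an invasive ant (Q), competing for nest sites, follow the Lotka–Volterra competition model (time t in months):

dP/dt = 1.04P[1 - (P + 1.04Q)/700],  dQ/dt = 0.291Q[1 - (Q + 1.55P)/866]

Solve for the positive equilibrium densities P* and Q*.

P* ≈ 328, Q* ≈ 358

Setting both brackets to zero gives the nullclines P + 1.04Q = 700 and 1.55P + Q = 866.
Substituting Q = 866 - 1.55P into the first: P(1 - 1.04·1.55) = 700 - 1.04·866.
So P* = -201/-0.612 = 328, and then Q* = 866 - 1.55·328 = 358.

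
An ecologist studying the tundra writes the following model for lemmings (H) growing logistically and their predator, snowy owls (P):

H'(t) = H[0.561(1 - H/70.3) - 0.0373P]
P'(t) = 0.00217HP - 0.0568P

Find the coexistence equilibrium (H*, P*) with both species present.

From dP/dt = 0 with P > 0: 0.00217H* = 0.0568, so H* = 26.2.
Substitute into dH/dt = 0: 0.561(1 - 26.2/70.3) = 0.0373P*.
The bracket is 0.628, giving P* = 0.352/0.0373 = 9.44.

H* ≈ 26.2, P* ≈ 9.44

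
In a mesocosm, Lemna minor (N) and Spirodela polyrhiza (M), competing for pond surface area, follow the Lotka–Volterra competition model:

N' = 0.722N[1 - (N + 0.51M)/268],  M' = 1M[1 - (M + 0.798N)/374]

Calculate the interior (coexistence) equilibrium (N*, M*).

N* ≈ 130, M* ≈ 270

Setting both brackets to zero gives the nullclines N + 0.51M = 268 and 0.798N + M = 374.
Substituting M = 374 - 0.798N into the first: N(1 - 0.51·0.798) = 268 - 0.51·374.
So N* = 77.3/0.593 = 130, and then M* = 374 - 0.798·130 = 270.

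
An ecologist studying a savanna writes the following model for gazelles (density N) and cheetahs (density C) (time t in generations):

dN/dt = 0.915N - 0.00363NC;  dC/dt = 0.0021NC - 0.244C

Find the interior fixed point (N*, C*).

Set dC/dt = 0 with C > 0: 0.0021N - 0.244 = 0, so N* = 0.244/0.0021 = 116.
Set dN/dt = 0 with N > 0: 0.915 - 0.00363C = 0, so C* = 0.915/0.00363 = 252.

N* ≈ 116, C* ≈ 252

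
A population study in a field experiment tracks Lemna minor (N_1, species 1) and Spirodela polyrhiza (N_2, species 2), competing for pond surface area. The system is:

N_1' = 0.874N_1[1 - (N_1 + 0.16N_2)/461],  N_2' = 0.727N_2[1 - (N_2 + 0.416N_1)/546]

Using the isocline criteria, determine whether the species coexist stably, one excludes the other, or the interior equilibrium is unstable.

stable coexistence

Compare the nullcline intercepts: K1/α12 = 461/0.16 = 2880 > K2 = 546; K2/α21 = 546/0.416 = 1310 > K1 = 461.
Since both inequalities hold, each species can invade when rare, so the interior equilibrium is stable.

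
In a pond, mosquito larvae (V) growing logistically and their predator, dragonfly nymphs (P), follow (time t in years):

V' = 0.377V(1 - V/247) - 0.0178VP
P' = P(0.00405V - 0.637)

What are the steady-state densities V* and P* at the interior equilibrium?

From dP/dt = 0 with P > 0: 0.00405V* = 0.637, so V* = 157.
Substitute into dV/dt = 0: 0.377(1 - 157/247) = 0.0178P*.
The bracket is 0.363, giving P* = 0.137/0.0178 = 7.69.

V* ≈ 157, P* ≈ 7.69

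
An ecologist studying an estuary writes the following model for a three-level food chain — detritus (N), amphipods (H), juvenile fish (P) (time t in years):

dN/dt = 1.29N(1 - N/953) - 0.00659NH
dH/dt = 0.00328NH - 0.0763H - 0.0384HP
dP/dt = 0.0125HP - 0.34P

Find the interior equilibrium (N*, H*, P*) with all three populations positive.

N* ≈ 821, H* ≈ 27.2, P* ≈ 68.1

From dP/dt = 0: 0.0125H* = 0.34, so H* = 27.2.
From dN/dt = 0: 1.29(1 - N*/953) = 0.00659·27.2, giving N* = 953·(1 - 0.139) = 821.
From dH/dt = 0: 0.00328·821 - 0.0763 = 0.0384P*, so P* = 2.62/0.0384 = 68.1.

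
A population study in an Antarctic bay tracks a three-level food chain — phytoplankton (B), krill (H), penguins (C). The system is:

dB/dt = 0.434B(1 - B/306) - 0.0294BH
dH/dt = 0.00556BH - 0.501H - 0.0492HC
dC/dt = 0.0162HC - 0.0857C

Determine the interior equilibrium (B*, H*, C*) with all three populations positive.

From dC/dt = 0: 0.0162H* = 0.0857, so H* = 5.29.
From dB/dt = 0: 0.434(1 - B*/306) = 0.0294·5.29, giving B* = 306·(1 - 0.358) = 196.
From dH/dt = 0: 0.00556·196 - 0.501 = 0.0492C*, so C* = 0.591/0.0492 = 12.

B* ≈ 196, H* ≈ 5.29, C* ≈ 12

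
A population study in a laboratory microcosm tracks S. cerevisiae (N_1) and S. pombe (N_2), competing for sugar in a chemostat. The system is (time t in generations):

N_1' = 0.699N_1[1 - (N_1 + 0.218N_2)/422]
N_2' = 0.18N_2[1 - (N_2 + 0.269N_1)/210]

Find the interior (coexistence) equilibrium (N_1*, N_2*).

Setting both brackets to zero gives the nullclines N_1 + 0.218N_2 = 422 and 0.269N_1 + N_2 = 210.
Substituting N_2 = 210 - 0.269N_1 into the first: N_1(1 - 0.218·0.269) = 422 - 0.218·210.
So N_1* = 376/0.941 = 400, and then N_2* = 210 - 0.269·400 = 102.

N_1* ≈ 400, N_2* ≈ 102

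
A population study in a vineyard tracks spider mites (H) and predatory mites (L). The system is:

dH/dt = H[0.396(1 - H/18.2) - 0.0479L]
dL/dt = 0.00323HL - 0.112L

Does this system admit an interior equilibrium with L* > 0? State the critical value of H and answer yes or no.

Threshold H = 34.7; K < 34.7, so no, the predator goes extinct.

The predator equation gives dL/dt > 0 only when H > 0.112/0.00323 = 34.7.
Without the predator, H → K = 18.2. Since 18.2 < 34.7, the predator cannot invade.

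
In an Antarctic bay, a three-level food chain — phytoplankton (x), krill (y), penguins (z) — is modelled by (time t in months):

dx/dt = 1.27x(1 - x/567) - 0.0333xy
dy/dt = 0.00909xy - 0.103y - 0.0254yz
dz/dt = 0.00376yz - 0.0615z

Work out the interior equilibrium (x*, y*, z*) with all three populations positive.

x* ≈ 324, y* ≈ 16.4, z* ≈ 112

From dz/dt = 0: 0.00376y* = 0.0615, so y* = 16.4.
From dx/dt = 0: 1.27(1 - x*/567) = 0.0333·16.4, giving x* = 567·(1 - 0.429) = 324.
From dy/dt = 0: 0.00909·324 - 0.103 = 0.0254z*, so z* = 2.84/0.0254 = 112.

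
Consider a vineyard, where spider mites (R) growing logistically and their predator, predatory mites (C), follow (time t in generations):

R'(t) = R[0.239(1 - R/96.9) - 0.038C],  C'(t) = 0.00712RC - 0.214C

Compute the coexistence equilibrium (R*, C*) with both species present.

R* ≈ 30.1, C* ≈ 4.34

From dC/dt = 0 with C > 0: 0.00712R* = 0.214, so R* = 30.1.
Substitute into dR/dt = 0: 0.239(1 - 30.1/96.9) = 0.038C*.
The bracket is 0.69, giving C* = 0.165/0.038 = 4.34.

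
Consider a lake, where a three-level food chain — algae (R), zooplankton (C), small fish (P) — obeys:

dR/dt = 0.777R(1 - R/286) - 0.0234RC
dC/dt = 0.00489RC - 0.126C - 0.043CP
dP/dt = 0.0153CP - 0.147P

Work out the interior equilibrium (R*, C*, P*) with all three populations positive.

From dP/dt = 0: 0.0153C* = 0.147, so C* = 9.61.
From dR/dt = 0: 0.777(1 - R*/286) = 0.0234·9.61, giving R* = 286·(1 - 0.289) = 203.
From dC/dt = 0: 0.00489·203 - 0.126 = 0.043P*, so P* = 0.868/0.043 = 20.2.

R* ≈ 203, C* ≈ 9.61, P* ≈ 20.2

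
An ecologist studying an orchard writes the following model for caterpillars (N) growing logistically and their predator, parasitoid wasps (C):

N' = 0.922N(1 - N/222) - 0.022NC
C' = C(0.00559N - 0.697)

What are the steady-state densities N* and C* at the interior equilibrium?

From dC/dt = 0 with C > 0: 0.00559N* = 0.697, so N* = 125.
Substitute into dN/dt = 0: 0.922(1 - 125/222) = 0.022C*.
The bracket is 0.438, giving C* = 0.404/0.022 = 18.4.

N* ≈ 125, C* ≈ 18.4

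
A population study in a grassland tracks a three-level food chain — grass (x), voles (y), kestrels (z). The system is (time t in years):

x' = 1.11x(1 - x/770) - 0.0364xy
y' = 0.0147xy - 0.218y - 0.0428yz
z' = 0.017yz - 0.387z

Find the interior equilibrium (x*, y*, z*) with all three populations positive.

x* ≈ 195, y* ≈ 22.8, z* ≈ 61.9

From dz/dt = 0: 0.017y* = 0.387, so y* = 22.8.
From dx/dt = 0: 1.11(1 - x*/770) = 0.0364·22.8, giving x* = 770·(1 - 0.747) = 195.
From dy/dt = 0: 0.0147·195 - 0.218 = 0.0428z*, so z* = 2.65/0.0428 = 61.9.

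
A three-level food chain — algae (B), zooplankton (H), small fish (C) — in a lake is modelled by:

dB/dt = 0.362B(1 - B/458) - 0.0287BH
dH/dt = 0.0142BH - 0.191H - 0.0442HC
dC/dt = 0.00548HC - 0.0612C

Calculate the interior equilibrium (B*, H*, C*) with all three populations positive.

B* ≈ 52.5, H* ≈ 11.2, C* ≈ 12.5

From dC/dt = 0: 0.00548H* = 0.0612, so H* = 11.2.
From dB/dt = 0: 0.362(1 - B*/458) = 0.0287·11.2, giving B* = 458·(1 - 0.885) = 52.5.
From dH/dt = 0: 0.0142·52.5 - 0.191 = 0.0442C*, so C* = 0.554/0.0442 = 12.5.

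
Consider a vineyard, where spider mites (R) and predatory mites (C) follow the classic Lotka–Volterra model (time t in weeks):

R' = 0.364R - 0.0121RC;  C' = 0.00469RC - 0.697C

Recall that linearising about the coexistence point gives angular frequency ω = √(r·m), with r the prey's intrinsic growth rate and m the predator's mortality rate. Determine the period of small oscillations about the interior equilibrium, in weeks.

T ≈ 12.5 weeks

Here r = 0.364 and m = 0.697, so r·m = 0.254.
ω = √0.254 = 0.504 per week, hence T = 2π/ω ≈ 12.5 weeks.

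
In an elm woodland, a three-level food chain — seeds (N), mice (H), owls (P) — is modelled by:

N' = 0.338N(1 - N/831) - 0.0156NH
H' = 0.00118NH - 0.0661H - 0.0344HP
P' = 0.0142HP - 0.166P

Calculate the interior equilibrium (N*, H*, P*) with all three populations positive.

N* ≈ 383, H* ≈ 11.7, P* ≈ 11.2

From dP/dt = 0: 0.0142H* = 0.166, so H* = 11.7.
From dN/dt = 0: 0.338(1 - N*/831) = 0.0156·11.7, giving N* = 831·(1 - 0.54) = 383.
From dH/dt = 0: 0.00118·383 - 0.0661 = 0.0344P*, so P* = 0.385/0.0344 = 11.2.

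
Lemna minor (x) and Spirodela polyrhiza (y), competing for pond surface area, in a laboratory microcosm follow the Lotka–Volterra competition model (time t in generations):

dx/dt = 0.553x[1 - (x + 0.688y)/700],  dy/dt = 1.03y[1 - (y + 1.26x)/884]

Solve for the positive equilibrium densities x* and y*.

x* ≈ 690, y* ≈ 15

Setting both brackets to zero gives the nullclines x + 0.688y = 700 and 1.26x + y = 884.
Substituting y = 884 - 1.26x into the first: x(1 - 0.688·1.26) = 700 - 0.688·884.
So x* = 91.8/0.133 = 690, and then y* = 884 - 1.26·690 = 15.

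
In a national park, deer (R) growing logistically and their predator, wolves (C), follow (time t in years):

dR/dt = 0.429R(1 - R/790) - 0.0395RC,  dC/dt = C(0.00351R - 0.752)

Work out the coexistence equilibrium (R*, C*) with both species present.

R* ≈ 214, C* ≈ 7.92

From dC/dt = 0 with C > 0: 0.00351R* = 0.752, so R* = 214.
Substitute into dR/dt = 0: 0.429(1 - 214/790) = 0.0395C*.
The bracket is 0.729, giving C* = 0.313/0.0395 = 7.92.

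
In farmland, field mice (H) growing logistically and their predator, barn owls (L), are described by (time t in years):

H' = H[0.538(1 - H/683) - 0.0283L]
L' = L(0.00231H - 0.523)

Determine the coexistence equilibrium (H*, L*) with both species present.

From dL/dt = 0 with L > 0: 0.00231H* = 0.523, so H* = 226.
Substitute into dH/dt = 0: 0.538(1 - 226/683) = 0.0283L*.
The bracket is 0.669, giving L* = 0.36/0.0283 = 12.7.

H* ≈ 226, L* ≈ 12.7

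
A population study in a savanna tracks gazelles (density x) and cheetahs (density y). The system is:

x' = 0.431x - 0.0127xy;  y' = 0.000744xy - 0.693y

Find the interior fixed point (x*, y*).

x* ≈ 931, y* ≈ 33.9

Set dy/dt = 0 with y > 0: 0.000744x - 0.693 = 0, so x* = 0.693/0.000744 = 931.
Set dx/dt = 0 with x > 0: 0.431 - 0.0127y = 0, so y* = 0.431/0.0127 = 33.9.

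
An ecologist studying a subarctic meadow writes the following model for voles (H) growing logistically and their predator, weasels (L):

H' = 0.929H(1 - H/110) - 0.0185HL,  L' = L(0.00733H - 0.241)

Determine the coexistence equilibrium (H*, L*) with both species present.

H* ≈ 32.9, L* ≈ 35.2

From dL/dt = 0 with L > 0: 0.00733H* = 0.241, so H* = 32.9.
Substitute into dH/dt = 0: 0.929(1 - 32.9/110) = 0.0185L*.
The bracket is 0.701, giving L* = 0.651/0.0185 = 35.2.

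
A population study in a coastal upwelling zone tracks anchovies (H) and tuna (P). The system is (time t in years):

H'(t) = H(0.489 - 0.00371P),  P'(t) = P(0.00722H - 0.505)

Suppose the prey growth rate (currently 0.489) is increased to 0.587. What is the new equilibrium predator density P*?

At the interior fixed point, setting dH/dt = 0 with H > 0 fixes P* = (prey growth rate)/(HP coefficient) — independent of the other coefficients.
With the change, P* = 0.587/0.00371 = 158; it rises from 132.

P* ≈ 158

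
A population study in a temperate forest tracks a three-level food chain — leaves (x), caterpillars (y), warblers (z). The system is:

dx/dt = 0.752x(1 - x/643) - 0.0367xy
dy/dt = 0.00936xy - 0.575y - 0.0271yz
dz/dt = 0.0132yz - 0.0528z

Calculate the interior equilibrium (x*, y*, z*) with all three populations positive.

From dz/dt = 0: 0.0132y* = 0.0528, so y* = 4.
From dx/dt = 0: 0.752(1 - x*/643) = 0.0367·4, giving x* = 643·(1 - 0.195) = 517.
From dy/dt = 0: 0.00936·517 - 0.575 = 0.0271z*, so z* = 4.27/0.0271 = 158.

x* ≈ 517, y* ≈ 4, z* ≈ 158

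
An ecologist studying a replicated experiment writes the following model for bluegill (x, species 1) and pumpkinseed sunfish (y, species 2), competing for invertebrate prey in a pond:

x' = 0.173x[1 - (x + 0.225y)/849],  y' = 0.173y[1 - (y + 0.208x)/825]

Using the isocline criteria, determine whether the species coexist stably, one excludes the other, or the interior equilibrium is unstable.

stable coexistence

Compare the nullcline intercepts: K1/α12 = 849/0.225 = 3770 > K2 = 825; K2/α21 = 825/0.208 = 3970 > K1 = 849.
Since both inequalities hold, each species can invade when rare, so the interior equilibrium is stable.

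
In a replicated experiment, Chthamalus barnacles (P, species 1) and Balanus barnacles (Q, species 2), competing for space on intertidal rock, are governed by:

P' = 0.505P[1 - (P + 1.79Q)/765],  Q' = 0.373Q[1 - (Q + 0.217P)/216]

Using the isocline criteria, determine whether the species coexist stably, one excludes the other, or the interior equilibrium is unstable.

stable coexistence

Compare the nullcline intercepts: K1/α12 = 765/1.79 = 427 > K2 = 216; K2/α21 = 216/0.217 = 995 > K1 = 765.
Since both inequalities hold, each species can invade when rare, so the interior equilibrium is stable.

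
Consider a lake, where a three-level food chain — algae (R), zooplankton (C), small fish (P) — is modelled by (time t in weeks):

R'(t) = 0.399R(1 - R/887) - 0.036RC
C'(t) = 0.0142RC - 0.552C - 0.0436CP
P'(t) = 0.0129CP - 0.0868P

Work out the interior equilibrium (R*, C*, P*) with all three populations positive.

From dP/dt = 0: 0.0129C* = 0.0868, so C* = 6.73.
From dR/dt = 0: 0.399(1 - R*/887) = 0.036·6.73, giving R* = 887·(1 - 0.607) = 349.
From dC/dt = 0: 0.0142·349 - 0.552 = 0.0436P*, so P* = 4.4/0.0436 = 101.

R* ≈ 349, C* ≈ 6.73, P* ≈ 101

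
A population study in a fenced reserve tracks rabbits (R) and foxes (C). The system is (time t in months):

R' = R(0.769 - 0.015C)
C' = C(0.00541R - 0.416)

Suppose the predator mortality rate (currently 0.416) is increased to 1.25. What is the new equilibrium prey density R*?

At the interior fixed point, setting dC/dt = 0 with C > 0 fixes R* = (predator death rate)/(RC coefficient) — independent of the other coefficients.
With the change, R* = 1.25/0.00541 = 231; it rises from 76.9.

R* ≈ 231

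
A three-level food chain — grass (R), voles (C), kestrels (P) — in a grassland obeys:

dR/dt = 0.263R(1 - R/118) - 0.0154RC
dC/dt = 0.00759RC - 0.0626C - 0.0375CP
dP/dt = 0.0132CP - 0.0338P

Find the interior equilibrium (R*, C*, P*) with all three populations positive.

From dP/dt = 0: 0.0132C* = 0.0338, so C* = 2.56.
From dR/dt = 0: 0.263(1 - R*/118) = 0.0154·2.56, giving R* = 118·(1 - 0.15) = 100.
From dC/dt = 0: 0.00759·100 - 0.0626 = 0.0375P*, so P* = 0.699/0.0375 = 18.6.

R* ≈ 100, C* ≈ 2.56, P* ≈ 18.6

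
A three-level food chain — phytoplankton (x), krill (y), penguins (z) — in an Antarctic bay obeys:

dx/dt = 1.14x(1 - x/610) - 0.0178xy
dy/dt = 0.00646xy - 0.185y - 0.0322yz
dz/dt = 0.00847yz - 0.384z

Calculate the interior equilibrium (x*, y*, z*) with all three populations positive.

From dz/dt = 0: 0.00847y* = 0.384, so y* = 45.3.
From dx/dt = 0: 1.14(1 - x*/610) = 0.0178·45.3, giving x* = 610·(1 - 0.708) = 178.
From dy/dt = 0: 0.00646·178 - 0.185 = 0.0322z*, so z* = 0.966/0.0322 = 30.

x* ≈ 178, y* ≈ 45.3, z* ≈ 30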